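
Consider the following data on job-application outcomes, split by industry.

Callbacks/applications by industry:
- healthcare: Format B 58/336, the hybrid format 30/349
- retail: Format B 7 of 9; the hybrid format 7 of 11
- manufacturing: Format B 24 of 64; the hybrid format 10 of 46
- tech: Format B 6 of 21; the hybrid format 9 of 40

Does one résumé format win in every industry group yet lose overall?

No

Healthcare: Format B 58/336 = 17.3%, the hybrid format 30/349 = 8.6% → Format B
Retail: Format B 7/9 = 77.8%, the hybrid format 7/11 = 63.6% → Format B
Manufacturing: Format B 24/64 = 37.5%, the hybrid format 10/46 = 21.7% → Format B
Tech: Format B 6/21 = 28.6%, the hybrid format 9/40 = 22.5% → Format B
Overall: Format B 95/430 = 22.1%, the hybrid format 56/446 = 12.6% → Format B
Format B wins overall and in every industry group — no reversal.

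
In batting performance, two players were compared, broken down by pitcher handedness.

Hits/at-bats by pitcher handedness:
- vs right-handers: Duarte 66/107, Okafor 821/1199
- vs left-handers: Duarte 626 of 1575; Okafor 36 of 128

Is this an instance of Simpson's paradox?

Vs right-handers: Duarte 66/107 = 61.7%, Okafor 821/1199 = 68.5% → Okafor
Vs left-handers: Duarte 626/1575 = 39.7%, Okafor 36/128 = 28.1% → Duarte
Overall: Duarte 692/1682 = 41.1%, Okafor 857/1327 = 64.6% → Okafor
Neither sweeps: Duarte wins 1 of 2 groups, Okafor wins 1. Okafor wins overall but not every group — no Simpson reversal.

No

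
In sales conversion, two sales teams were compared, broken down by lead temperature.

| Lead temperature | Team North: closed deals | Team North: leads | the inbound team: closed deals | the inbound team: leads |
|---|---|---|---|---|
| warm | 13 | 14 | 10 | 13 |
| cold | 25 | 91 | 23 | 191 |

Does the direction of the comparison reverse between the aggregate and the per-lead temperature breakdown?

Warm: Team North 13/14 = 92.9%, the inbound team 10/13 = 76.9% → Team North
Cold: Team North 25/91 = 27.5%, the inbound team 23/191 = 12.0% → Team North
Overall: Team North 38/105 = 36.2%, the inbound team 33/204 = 16.2% → Team North
Team North wins overall and in every lead group — no reversal.

No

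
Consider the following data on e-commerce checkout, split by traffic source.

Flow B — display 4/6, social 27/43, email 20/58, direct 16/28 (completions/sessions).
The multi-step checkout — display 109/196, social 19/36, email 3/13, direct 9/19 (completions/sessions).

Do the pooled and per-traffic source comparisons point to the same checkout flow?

No

Display: Flow B 4/6 = 66.7%, the multi-step checkout 109/196 = 55.6% → Flow B
Social: Flow B 27/43 = 62.8%, the multi-step checkout 19/36 = 52.8% → Flow B
Email: Flow B 20/58 = 34.5%, the multi-step checkout 3/13 = 23.1% → Flow B
Direct: Flow B 16/28 = 57.1%, the multi-step checkout 9/19 = 47.4% → Flow B
Overall: Flow B 67/135 = 49.6%, the multi-step checkout 140/264 = 53.0% → the multi-step checkout
Flow B wins each traffic group but the multi-step checkout wins overall — the comparison reverses. Flow B's sessions skew toward email, which has a lower base rate.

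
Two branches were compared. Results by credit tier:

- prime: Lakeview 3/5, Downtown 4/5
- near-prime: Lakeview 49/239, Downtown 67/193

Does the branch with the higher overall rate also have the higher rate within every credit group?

Prime: Lakeview 3/5 = 60.0%, Downtown 4/5 = 80.0% → Downtown
Near-prime: Lakeview 49/239 = 20.5%, Downtown 67/193 = 34.7% → Downtown
Overall: Lakeview 52/244 = 21.3%, Downtown 71/198 = 35.9% → Downtown
Downtown wins overall and in every credit group — no reversal.

Yes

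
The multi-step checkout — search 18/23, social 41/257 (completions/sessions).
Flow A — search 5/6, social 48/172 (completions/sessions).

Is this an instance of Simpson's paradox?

Search: the multi-step checkout 18/23 = 78.3%, Flow A 5/6 = 83.3% → Flow A
Social: the multi-step checkout 41/257 = 16.0%, Flow A 48/172 = 27.9% → Flow A
Overall: the multi-step checkout 59/280 = 21.1%, Flow A 53/178 = 29.8% → Flow A
Flow A wins overall and in every traffic group — no reversal.

No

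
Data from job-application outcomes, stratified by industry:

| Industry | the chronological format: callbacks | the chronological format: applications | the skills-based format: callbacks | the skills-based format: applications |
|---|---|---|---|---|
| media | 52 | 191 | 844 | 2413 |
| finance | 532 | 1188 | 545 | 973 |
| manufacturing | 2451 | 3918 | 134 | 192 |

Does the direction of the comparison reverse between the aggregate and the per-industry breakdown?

Media: the chronological format 52/191 = 27.2%, the skills-based format 844/2413 = 35.0% → the skills-based format
Finance: the chronological format 532/1188 = 44.8%, the skills-based format 545/973 = 56.0% → the skills-based format
Manufacturing: the chronological format 2451/3918 = 62.6%, the skills-based format 134/192 = 69.8% → the skills-based format
Overall: the chronological format 3035/5297 = 57.3%, the skills-based format 1523/3578 = 42.6% → the chronological format
The skills-based format wins each industry group but the chronological format wins overall — the comparison reverses. The skills-based format's applications skew toward media, which has a lower base rate.

Yes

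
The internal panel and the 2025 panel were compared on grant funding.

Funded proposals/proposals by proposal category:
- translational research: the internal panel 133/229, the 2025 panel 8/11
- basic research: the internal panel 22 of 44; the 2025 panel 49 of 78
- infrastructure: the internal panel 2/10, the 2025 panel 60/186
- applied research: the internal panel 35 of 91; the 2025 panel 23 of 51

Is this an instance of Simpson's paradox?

Yes

Translational research: the internal panel 133/229 = 58.1%, the 2025 panel 8/11 = 72.7% → the 2025 panel
Basic research: the internal panel 22/44 = 50.0%, the 2025 panel 49/78 = 62.8% → the 2025 panel
Infrastructure: the internal panel 2/10 = 20.0%, the 2025 panel 60/186 = 32.3% → the 2025 panel
Applied research: the internal panel 35/91 = 38.5%, the 2025 panel 23/51 = 45.1% → the 2025 panel
Overall: the internal panel 192/374 = 51.3%, the 2025 panel 140/326 = 42.9% → the internal panel
The 2025 panel wins each proposal group but the internal panel wins overall — the comparison reverses. The 2025 panel's proposals skew toward infrastructure, which has a lower base rate.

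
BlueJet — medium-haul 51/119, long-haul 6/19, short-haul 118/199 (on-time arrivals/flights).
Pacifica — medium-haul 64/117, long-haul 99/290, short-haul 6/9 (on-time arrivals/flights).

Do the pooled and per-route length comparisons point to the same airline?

Medium-haul: BlueJet 51/119 = 42.9%, Pacifica 64/117 = 54.7% → Pacifica
Long-haul: BlueJet 6/19 = 31.6%, Pacifica 99/290 = 34.1% → Pacifica
Short-haul: BlueJet 118/199 = 59.3%, Pacifica 6/9 = 66.7% → Pacifica
Overall: BlueJet 175/337 = 51.9%, Pacifica 169/416 = 40.6% → BlueJet
Pacifica wins each route group but BlueJet wins overall — the comparison reverses. Pacifica's flights skew toward long-haul, which has a lower base rate.

No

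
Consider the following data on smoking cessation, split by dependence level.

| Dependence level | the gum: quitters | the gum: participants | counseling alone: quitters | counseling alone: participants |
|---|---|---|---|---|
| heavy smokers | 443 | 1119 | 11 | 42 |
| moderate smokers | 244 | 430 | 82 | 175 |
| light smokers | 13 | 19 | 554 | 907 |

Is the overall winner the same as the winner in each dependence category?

No

Heavy smokers: the gum 443/1119 = 39.6%, counseling alone 11/42 = 26.2% → the gum
Moderate smokers: the gum 244/430 = 56.7%, counseling alone 82/175 = 46.9% → the gum
Light smokers: the gum 13/19 = 68.4%, counseling alone 554/907 = 61.1% → the gum
Overall: the gum 700/1568 = 44.6%, counseling alone 647/1124 = 57.6% → counseling alone
The gum wins each dependence group but counseling alone wins overall — the comparison reverses. The gum's participants skew toward heavy smokers, which has a lower base rate.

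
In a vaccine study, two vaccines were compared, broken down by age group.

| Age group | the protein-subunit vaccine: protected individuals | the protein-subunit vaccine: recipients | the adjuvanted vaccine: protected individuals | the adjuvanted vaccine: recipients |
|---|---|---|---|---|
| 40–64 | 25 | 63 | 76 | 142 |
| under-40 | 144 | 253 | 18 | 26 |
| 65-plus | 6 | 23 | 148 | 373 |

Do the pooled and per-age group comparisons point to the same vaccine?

40–64: the protein-subunit vaccine 25/63 = 39.7%, the adjuvanted vaccine 76/142 = 53.5% → the adjuvanted vaccine
Under-40: the protein-subunit vaccine 144/253 = 56.9%, the adjuvanted vaccine 18/26 = 69.2% → the adjuvanted vaccine
65-plus: the protein-subunit vaccine 6/23 = 26.1%, the adjuvanted vaccine 148/373 = 39.7% → the adjuvanted vaccine
Overall: the protein-subunit vaccine 175/339 = 51.6%, the adjuvanted vaccine 242/541 = 44.7% → the protein-subunit vaccine
The adjuvanted vaccine wins each age group but the protein-subunit vaccine wins overall — the comparison reverses. The adjuvanted vaccine's recipients skew toward 65-plus, which has a lower base rate.

No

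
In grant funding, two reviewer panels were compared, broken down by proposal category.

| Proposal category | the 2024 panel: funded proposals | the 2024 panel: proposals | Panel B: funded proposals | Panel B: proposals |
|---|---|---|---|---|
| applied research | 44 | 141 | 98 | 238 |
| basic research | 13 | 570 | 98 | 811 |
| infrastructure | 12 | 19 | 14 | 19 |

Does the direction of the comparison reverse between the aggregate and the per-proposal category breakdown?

No

Applied research: the 2024 panel 44/141 = 31.2%, Panel B 98/238 = 41.2% → Panel B
Basic research: the 2024 panel 13/570 = 2.3%, Panel B 98/811 = 12.1% → Panel B
Infrastructure: the 2024 panel 12/19 = 63.2%, Panel B 14/19 = 73.7% → Panel B
Overall: the 2024 panel 69/730 = 9.5%, Panel B 210/1068 = 19.7% → Panel B
Panel B wins overall and in every proposal group — no reversal.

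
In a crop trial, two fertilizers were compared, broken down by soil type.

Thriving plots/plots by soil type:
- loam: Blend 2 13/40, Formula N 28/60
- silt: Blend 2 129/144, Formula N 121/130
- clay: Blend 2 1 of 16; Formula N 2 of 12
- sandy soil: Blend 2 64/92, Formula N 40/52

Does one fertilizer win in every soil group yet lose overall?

No

Loam: Blend 2 13/40 = 32.5%, Formula N 28/60 = 46.7% → Formula N
Silt: Blend 2 129/144 = 89.6%, Formula N 121/130 = 93.1% → Formula N
Clay: Blend 2 1/16 = 6.2%, Formula N 2/12 = 16.7% → Formula N
Sandy soil: Blend 2 64/92 = 69.6%, Formula N 40/52 = 76.9% → Formula N
Overall: Blend 2 207/292 = 70.9%, Formula N 191/254 = 75.2% → Formula N
Formula N wins overall and in every soil group — no reversal.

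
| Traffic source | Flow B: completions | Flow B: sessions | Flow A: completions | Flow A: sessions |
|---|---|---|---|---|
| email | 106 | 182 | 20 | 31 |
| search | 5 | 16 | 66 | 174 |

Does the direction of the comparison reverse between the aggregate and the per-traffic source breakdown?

Email: Flow B 106/182 = 58.2%, Flow A 20/31 = 64.5% → Flow A
Search: Flow B 5/16 = 31.2%, Flow A 66/174 = 37.9% → Flow A
Overall: Flow B 111/198 = 56.1%, Flow A 86/205 = 42.0% → Flow B
Flow A wins each traffic group but Flow B wins overall — the comparison reverses. Flow A's sessions skew toward search, which has a lower base rate.

Yes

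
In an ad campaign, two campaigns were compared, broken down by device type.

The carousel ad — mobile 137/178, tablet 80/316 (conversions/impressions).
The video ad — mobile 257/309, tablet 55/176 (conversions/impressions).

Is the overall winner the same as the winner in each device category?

Yes

Mobile: the carousel ad 137/178 = 77.0%, the video ad 257/309 = 83.2% → the video ad
Tablet: the carousel ad 80/316 = 25.3%, the video ad 55/176 = 31.2% → the video ad
Overall: the carousel ad 217/494 = 43.9%, the video ad 312/485 = 64.3% → the video ad
The video ad wins overall and in every device group — no reversal.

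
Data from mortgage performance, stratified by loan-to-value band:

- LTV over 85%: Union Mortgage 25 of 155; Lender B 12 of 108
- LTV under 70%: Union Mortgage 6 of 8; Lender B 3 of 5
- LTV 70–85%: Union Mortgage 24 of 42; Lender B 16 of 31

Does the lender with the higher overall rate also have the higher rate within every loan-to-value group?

LTV over 85%: Union Mortgage 25/155 = 16.1%, Lender B 12/108 = 11.1% → Union Mortgage
LTV under 70%: Union Mortgage 6/8 = 75.0%, Lender B 3/5 = 60.0% → Union Mortgage
LTV 70–85%: Union Mortgage 24/42 = 57.1%, Lender B 16/31 = 51.6% → Union Mortgage
Overall: Union Mortgage 55/205 = 26.8%, Lender B 31/144 = 21.5% → Union Mortgage
Union Mortgage wins overall and in every loan-to-value group — no reversal.

Yes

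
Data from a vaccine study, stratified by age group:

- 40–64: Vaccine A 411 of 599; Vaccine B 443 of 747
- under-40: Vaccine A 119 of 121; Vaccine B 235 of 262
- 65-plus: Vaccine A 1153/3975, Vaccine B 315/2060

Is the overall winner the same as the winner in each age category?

40–64: Vaccine A 411/599 = 68.6%, Vaccine B 443/747 = 59.3% → Vaccine A
Under-40: Vaccine A 119/121 = 98.3%, Vaccine B 235/262 = 89.7% → Vaccine A
65-plus: Vaccine A 1153/3975 = 29.0%, Vaccine B 315/2060 = 15.3% → Vaccine A
Overall: Vaccine A 1683/4695 = 35.8%, Vaccine B 993/3069 = 32.4% → Vaccine A
Vaccine A wins overall and in every age group — no reversal.

Yes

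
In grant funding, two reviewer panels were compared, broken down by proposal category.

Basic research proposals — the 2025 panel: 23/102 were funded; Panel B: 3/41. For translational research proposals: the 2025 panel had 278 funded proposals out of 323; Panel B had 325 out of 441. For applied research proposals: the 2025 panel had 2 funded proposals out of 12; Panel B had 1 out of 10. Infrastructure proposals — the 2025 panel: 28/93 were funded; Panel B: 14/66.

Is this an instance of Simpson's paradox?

Basic research: the 2025 panel 23/102 = 22.5%, Panel B 3/41 = 7.3% → the 2025 panel
Translational research: the 2025 panel 278/323 = 86.1%, Panel B 325/441 = 73.7% → the 2025 panel
Applied research: the 2025 panel 2/12 = 16.7%, Panel B 1/10 = 10.0% → the 2025 panel
Infrastructure: the 2025 panel 28/93 = 30.1%, Panel B 14/66 = 21.2% → the 2025 panel
Overall: the 2025 panel 331/530 = 62.5%, Panel B 343/558 = 61.5% → the 2025 panel
The 2025 panel wins overall and in every proposal group — no reversal.

No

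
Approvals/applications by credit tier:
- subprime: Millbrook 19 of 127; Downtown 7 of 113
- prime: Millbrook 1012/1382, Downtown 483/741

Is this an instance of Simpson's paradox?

Subprime: Millbrook 19/127 = 15.0%, Downtown 7/113 = 6.2% → Millbrook
Prime: Millbrook 1012/1382 = 73.2%, Downtown 483/741 = 65.2% → Millbrook
Overall: Millbrook 1031/1509 = 68.3%, Downtown 490/854 = 57.4% → Millbrook
Millbrook wins overall and in every credit group — no reversal.

No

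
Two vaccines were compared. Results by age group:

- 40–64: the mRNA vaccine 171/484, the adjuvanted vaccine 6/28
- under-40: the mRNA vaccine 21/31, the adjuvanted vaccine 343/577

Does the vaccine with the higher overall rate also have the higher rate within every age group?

No

40–64: the mRNA vaccine 171/484 = 35.3%, the adjuvanted vaccine 6/28 = 21.4% → the mRNA vaccine
Under-40: the mRNA vaccine 21/31 = 67.7%, the adjuvanted vaccine 343/577 = 59.4% → the mRNA vaccine
Overall: the mRNA vaccine 192/515 = 37.3%, the adjuvanted vaccine 349/605 = 57.7% → the adjuvanted vaccine
The mRNA vaccine wins each age group but the adjuvanted vaccine wins overall — the comparison reverses. The mRNA vaccine's recipients skew toward 40–64, which has a lower base rate.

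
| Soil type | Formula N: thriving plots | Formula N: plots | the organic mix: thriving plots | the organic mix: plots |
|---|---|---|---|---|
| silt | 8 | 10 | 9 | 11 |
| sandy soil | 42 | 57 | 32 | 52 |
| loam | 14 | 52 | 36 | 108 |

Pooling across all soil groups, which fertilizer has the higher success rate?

Formula N

Silt: Formula N 8/10 = 80.0%, the organic mix 9/11 = 81.8% → the organic mix
Sandy soil: Formula N 42/57 = 73.7%, the organic mix 32/52 = 61.5% → Formula N
Loam: Formula N 14/52 = 26.9%, the organic mix 36/108 = 33.3% → the organic mix
Overall: Formula N 64/119 = 53.8%, the organic mix 77/171 = 45.0% → Formula N
(Neither sweeps every soil group, but Formula N has the higher pooled rate.)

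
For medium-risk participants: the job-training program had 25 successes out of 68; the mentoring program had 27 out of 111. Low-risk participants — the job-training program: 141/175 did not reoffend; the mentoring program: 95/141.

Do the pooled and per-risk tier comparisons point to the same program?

Yes

Medium-risk: the job-training program 25/68 = 36.8%, the mentoring program 27/111 = 24.3% → the job-training program
Low-risk: the job-training program 141/175 = 80.6%, the mentoring program 95/141 = 67.4% → the job-training program
Overall: the job-training program 166/243 = 68.3%, the mentoring program 122/252 = 48.4% → the job-training program
The job-training program wins overall and in every risk group — no reversal.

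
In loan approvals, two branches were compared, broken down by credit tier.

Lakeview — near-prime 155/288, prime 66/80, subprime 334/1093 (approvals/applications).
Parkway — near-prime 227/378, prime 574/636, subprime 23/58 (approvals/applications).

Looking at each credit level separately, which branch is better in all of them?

Parkway

Near-prime: Lakeview 155/288 = 53.8%, Parkway 227/378 = 60.1% → Parkway
Prime: Lakeview 66/80 = 82.5%, Parkway 574/636 = 90.3% → Parkway
Subprime: Lakeview 334/1093 = 30.6%, Parkway 23/58 = 39.7% → Parkway
Parkway has the higher rate in all 3 groups.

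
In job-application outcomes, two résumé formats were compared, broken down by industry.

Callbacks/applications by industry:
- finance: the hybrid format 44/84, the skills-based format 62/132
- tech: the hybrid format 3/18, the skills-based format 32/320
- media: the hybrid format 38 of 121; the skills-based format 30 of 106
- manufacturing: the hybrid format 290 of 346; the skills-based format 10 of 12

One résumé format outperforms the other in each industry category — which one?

the hybrid format

Finance: the hybrid format 44/84 = 52.4%, the skills-based format 62/132 = 47.0% → the hybrid format
Tech: the hybrid format 3/18 = 16.7%, the skills-based format 32/320 = 10.0% → the hybrid format
Media: the hybrid format 38/121 = 31.4%, the skills-based format 30/106 = 28.3% → the hybrid format
Manufacturing: the hybrid format 290/346 = 83.8%, the skills-based format 10/12 = 83.3% → the hybrid format
The hybrid format has the higher rate in all 4 groups.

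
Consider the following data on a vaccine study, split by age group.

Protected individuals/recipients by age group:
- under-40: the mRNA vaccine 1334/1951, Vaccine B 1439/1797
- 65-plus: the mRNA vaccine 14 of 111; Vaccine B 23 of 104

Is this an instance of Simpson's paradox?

Under-40: the mRNA vaccine 1334/1951 = 68.4%, Vaccine B 1439/1797 = 80.1% → Vaccine B
65-plus: the mRNA vaccine 14/111 = 12.6%, Vaccine B 23/104 = 22.1% → Vaccine B
Overall: the mRNA vaccine 1348/2062 = 65.4%, Vaccine B 1462/1901 = 76.9% → Vaccine B
Vaccine B wins overall and in every age group — no reversal.

No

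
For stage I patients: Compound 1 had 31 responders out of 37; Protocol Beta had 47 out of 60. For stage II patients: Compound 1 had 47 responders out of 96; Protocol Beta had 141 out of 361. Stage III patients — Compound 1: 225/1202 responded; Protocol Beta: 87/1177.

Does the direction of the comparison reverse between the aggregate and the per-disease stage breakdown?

Stage I: Compound 1 31/37 = 83.8%, Protocol Beta 47/60 = 78.3% → Compound 1
Stage II: Compound 1 47/96 = 49.0%, Protocol Beta 141/361 = 39.1% → Compound 1
Stage III: Compound 1 225/1202 = 18.7%, Protocol Beta 87/1177 = 7.4% → Compound 1
Overall: Compound 1 303/1335 = 22.7%, Protocol Beta 275/1598 = 17.2% → Compound 1
Compound 1 wins overall and in every disease group — no reversal.

No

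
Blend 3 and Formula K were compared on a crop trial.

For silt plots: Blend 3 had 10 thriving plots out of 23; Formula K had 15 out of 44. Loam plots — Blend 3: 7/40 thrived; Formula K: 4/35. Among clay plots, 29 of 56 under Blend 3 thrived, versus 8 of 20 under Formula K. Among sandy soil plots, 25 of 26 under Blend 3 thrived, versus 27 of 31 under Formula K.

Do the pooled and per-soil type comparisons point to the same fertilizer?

Silt: Blend 3 10/23 = 43.5%, Formula K 15/44 = 34.1% → Blend 3
Loam: Blend 3 7/40 = 17.5%, Formula K 4/35 = 11.4% → Blend 3
Clay: Blend 3 29/56 = 51.8%, Formula K 8/20 = 40.0% → Blend 3
Sandy soil: Blend 3 25/26 = 96.2%, Formula K 27/31 = 87.1% → Blend 3
Overall: Blend 3 71/145 = 49.0%, Formula K 54/130 = 41.5% → Blend 3
Blend 3 wins overall and in every soil group — no reversal.

Yes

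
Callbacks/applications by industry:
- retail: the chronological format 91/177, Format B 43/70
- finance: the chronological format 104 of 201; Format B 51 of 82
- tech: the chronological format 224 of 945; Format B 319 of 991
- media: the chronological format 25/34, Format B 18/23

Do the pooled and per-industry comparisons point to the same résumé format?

Retail: the chronological format 91/177 = 51.4%, Format B 43/70 = 61.4% → Format B
Finance: the chronological format 104/201 = 51.7%, Format B 51/82 = 62.2% → Format B
Tech: the chronological format 224/945 = 23.7%, Format B 319/991 = 32.2% → Format B
Media: the chronological format 25/34 = 73.5%, Format B 18/23 = 78.3% → Format B
Overall: the chronological format 444/1357 = 32.7%, Format B 431/1166 = 37.0% → Format B
Format B wins overall and in every industry group — no reversal.

Yes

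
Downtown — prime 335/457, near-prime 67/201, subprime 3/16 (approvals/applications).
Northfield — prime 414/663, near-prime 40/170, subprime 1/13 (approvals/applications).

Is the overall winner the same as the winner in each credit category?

Prime: Downtown 335/457 = 73.3%, Northfield 414/663 = 62.4% → Downtown
Near-prime: Downtown 67/201 = 33.3%, Northfield 40/170 = 23.5% → Downtown
Subprime: Downtown 3/16 = 18.8%, Northfield 1/13 = 7.7% → Downtown
Overall: Downtown 405/674 = 60.1%, Northfield 455/846 = 53.8% → Downtown
Downtown wins overall and in every credit group — no reversal.

Yes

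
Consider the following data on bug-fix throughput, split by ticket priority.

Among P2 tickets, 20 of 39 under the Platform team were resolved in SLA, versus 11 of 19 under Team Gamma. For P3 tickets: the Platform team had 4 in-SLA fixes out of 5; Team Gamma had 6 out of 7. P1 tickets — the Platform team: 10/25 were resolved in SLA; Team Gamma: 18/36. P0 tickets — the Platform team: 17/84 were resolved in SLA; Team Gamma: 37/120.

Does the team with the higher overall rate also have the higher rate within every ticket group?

P2: the Platform team 20/39 = 51.3%, Team Gamma 11/19 = 57.9% → Team Gamma
P3: the Platform team 4/5 = 80.0%, Team Gamma 6/7 = 85.7% → Team Gamma
P1: the Platform team 10/25 = 40.0%, Team Gamma 18/36 = 50.0% → Team Gamma
P0: the Platform team 17/84 = 20.2%, Team Gamma 37/120 = 30.8% → Team Gamma
Overall: the Platform team 51/153 = 33.3%, Team Gamma 72/182 = 39.6% → Team Gamma
Team Gamma wins overall and in every ticket group — no reversal.

Yes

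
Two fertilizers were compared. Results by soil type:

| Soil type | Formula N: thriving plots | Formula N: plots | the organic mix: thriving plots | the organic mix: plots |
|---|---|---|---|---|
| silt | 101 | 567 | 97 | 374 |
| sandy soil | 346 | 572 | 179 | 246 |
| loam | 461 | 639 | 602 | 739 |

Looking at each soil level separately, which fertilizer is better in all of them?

Silt: Formula N 101/567 = 17.8%, the organic mix 97/374 = 25.9% → the organic mix
Sandy soil: Formula N 346/572 = 60.5%, the organic mix 179/246 = 72.8% → the organic mix
Loam: Formula N 461/639 = 72.1%, the organic mix 602/739 = 81.5% → the organic mix
The organic mix has the higher rate in all 3 groups.

the organic mix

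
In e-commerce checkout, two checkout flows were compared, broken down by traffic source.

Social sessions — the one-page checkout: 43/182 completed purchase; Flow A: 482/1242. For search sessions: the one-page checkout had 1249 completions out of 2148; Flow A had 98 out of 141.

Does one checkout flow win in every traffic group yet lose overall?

Yes

Social: the one-page checkout 43/182 = 23.6%, Flow A 482/1242 = 38.8% → Flow A
Search: the one-page checkout 1249/2148 = 58.1%, Flow A 98/141 = 69.5% → Flow A
Overall: the one-page checkout 1292/2330 = 55.5%, Flow A 580/1383 = 41.9% → the one-page checkout
Flow A wins each traffic group but the one-page checkout wins overall — the comparison reverses. Flow A's sessions skew toward social, which has a lower base rate.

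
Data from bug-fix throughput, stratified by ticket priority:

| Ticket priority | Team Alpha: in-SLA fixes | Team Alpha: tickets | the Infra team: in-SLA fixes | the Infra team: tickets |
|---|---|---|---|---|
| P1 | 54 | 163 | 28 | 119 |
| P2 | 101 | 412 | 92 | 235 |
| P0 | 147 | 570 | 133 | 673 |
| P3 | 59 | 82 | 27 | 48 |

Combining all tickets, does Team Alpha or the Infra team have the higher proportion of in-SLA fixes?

Team Alpha

P1: Team Alpha 54/163 = 33.1%, the Infra team 28/119 = 23.5% → Team Alpha
P2: Team Alpha 101/412 = 24.5%, the Infra team 92/235 = 39.1% → the Infra team
P0: Team Alpha 147/570 = 25.8%, the Infra team 133/673 = 19.8% → Team Alpha
P3: Team Alpha 59/82 = 72.0%, the Infra team 27/48 = 56.2% → Team Alpha
Overall: Team Alpha 361/1227 = 29.4%, the Infra team 280/1075 = 26.0% → Team Alpha
(Neither sweeps every ticket group, but Team Alpha has the higher pooled rate.)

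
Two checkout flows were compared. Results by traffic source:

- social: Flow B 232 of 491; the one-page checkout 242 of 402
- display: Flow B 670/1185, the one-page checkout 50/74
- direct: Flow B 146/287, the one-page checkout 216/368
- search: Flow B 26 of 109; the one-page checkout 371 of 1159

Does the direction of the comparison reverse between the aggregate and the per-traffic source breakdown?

Yes

Social: Flow B 232/491 = 47.3%, the one-page checkout 242/402 = 60.2% → the one-page checkout
Display: Flow B 670/1185 = 56.5%, the one-page checkout 50/74 = 67.6% → the one-page checkout
Direct: Flow B 146/287 = 50.9%, the one-page checkout 216/368 = 58.7% → the one-page checkout
Search: Flow B 26/109 = 23.9%, the one-page checkout 371/1159 = 32.0% → the one-page checkout
Overall: Flow B 1074/2072 = 51.8%, the one-page checkout 879/2003 = 43.9% → Flow B
The one-page checkout wins each traffic group but Flow B wins overall — the comparison reverses. The one-page checkout's sessions skew toward search, which has a lower base rate.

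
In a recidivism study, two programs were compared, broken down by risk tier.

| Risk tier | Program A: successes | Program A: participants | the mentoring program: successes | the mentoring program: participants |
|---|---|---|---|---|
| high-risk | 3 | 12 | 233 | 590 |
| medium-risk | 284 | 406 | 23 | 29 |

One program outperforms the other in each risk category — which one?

High-risk: Program A 3/12 = 25.0%, the mentoring program 233/590 = 39.5% → the mentoring program
Medium-risk: Program A 284/406 = 70.0%, the mentoring program 23/29 = 79.3% → the mentoring program
The mentoring program has the higher rate in both groups.

the mentoring program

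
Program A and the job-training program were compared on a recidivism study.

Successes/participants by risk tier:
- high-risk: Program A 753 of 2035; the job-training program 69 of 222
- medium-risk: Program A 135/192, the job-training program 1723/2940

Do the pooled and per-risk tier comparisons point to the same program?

High-risk: Program A 753/2035 = 37.0%, the job-training program 69/222 = 31.1% → Program A
Medium-risk: Program A 135/192 = 70.3%, the job-training program 1723/2940 = 58.6% → Program A
Overall: Program A 888/2227 = 39.9%, the job-training program 1792/3162 = 56.7% → the job-training program
Program A wins each risk group but the job-training program wins overall — the comparison reverses. Program A's participants skew toward high-risk, which has a lower base rate.

No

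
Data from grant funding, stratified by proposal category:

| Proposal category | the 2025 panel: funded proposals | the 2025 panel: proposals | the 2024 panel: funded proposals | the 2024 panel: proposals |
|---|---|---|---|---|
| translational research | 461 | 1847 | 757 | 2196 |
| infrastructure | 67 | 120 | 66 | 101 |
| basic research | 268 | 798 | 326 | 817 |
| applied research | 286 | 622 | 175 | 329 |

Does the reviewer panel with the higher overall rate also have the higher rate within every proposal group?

Translational research: the 2025 panel 461/1847 = 25.0%, the 2024 panel 757/2196 = 34.5% → the 2024 panel
Infrastructure: the 2025 panel 67/120 = 55.8%, the 2024 panel 66/101 = 65.3% → the 2024 panel
Basic research: the 2025 panel 268/798 = 33.6%, the 2024 panel 326/817 = 39.9% → the 2024 panel
Applied research: the 2025 panel 286/622 = 46.0%, the 2024 panel 175/329 = 53.2% → the 2024 panel
Overall: the 2025 panel 1082/3387 = 31.9%, the 2024 panel 1324/3443 = 38.5% → the 2024 panel
The 2024 panel wins overall and in every proposal group — no reversal.

Yes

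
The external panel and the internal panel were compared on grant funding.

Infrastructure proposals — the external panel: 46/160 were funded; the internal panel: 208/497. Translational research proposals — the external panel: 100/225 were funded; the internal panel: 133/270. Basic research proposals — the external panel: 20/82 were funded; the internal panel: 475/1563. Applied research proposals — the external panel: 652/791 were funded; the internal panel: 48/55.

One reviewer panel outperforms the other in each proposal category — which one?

the internal panel

Infrastructure: the external panel 46/160 = 28.8%, the internal panel 208/497 = 41.9% → the internal panel
Translational research: the external panel 100/225 = 44.4%, the internal panel 133/270 = 49.3% → the internal panel
Basic research: the external panel 20/82 = 24.4%, the internal panel 475/1563 = 30.4% → the internal panel
Applied research: the external panel 652/791 = 82.4%, the internal panel 48/55 = 87.3% → the internal panel
The internal panel has the higher rate in all 4 groups.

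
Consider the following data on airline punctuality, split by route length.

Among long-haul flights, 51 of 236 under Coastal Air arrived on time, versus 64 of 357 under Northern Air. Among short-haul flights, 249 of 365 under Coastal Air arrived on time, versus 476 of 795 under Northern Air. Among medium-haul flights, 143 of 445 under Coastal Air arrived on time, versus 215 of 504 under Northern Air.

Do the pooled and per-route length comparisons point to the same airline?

Long-haul: Coastal Air 51/236 = 21.6%, Northern Air 64/357 = 17.9% → Coastal Air
Short-haul: Coastal Air 249/365 = 68.2%, Northern Air 476/795 = 59.9% → Coastal Air
Medium-haul: Coastal Air 143/445 = 32.1%, Northern Air 215/504 = 42.7% → Northern Air
Overall: Coastal Air 443/1046 = 42.4%, Northern Air 755/1656 = 45.6% → Northern Air
Neither sweeps: Coastal Air wins 2 of 3 groups, Northern Air wins 1. Northern Air wins overall but not every group — no Simpson reversal.

No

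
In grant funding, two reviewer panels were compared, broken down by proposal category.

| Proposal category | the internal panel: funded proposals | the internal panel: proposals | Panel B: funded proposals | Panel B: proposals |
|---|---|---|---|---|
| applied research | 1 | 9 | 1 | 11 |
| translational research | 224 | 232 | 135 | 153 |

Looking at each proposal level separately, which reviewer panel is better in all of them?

Applied research: the internal panel 1/9 = 11.1%, Panel B 1/11 = 9.1% → the internal panel
Translational research: the internal panel 224/232 = 96.6%, Panel B 135/153 = 88.2% → the internal panel
The internal panel has the higher rate in both groups.

the internal panel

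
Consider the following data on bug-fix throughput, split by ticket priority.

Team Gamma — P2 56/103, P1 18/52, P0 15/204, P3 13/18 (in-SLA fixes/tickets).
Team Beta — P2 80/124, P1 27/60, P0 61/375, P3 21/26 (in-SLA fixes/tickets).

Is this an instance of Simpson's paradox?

P2: Team Gamma 56/103 = 54.4%, Team Beta 80/124 = 64.5% → Team Beta
P1: Team Gamma 18/52 = 34.6%, Team Beta 27/60 = 45.0% → Team Beta
P0: Team Gamma 15/204 = 7.4%, Team Beta 61/375 = 16.3% → Team Beta
P3: Team Gamma 13/18 = 72.2%, Team Beta 21/26 = 80.8% → Team Beta
Overall: Team Gamma 102/377 = 27.1%, Team Beta 189/585 = 32.3% → Team Beta
Team Beta wins overall and in every ticket group — no reversal.

No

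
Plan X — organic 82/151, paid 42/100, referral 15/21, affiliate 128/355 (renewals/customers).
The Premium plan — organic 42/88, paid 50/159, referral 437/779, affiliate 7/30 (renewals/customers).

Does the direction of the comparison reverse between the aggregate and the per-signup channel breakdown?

Organic: Plan X 82/151 = 54.3%, the Premium plan 42/88 = 47.7% → Plan X
Paid: Plan X 42/100 = 42.0%, the Premium plan 50/159 = 31.4% → Plan X
Referral: Plan X 15/21 = 71.4%, the Premium plan 437/779 = 56.1% → Plan X
Affiliate: Plan X 128/355 = 36.1%, the Premium plan 7/30 = 23.3% → Plan X
Overall: Plan X 267/627 = 42.6%, the Premium plan 536/1056 = 50.8% → the Premium plan
Plan X wins each signup group but the Premium plan wins overall — the comparison reverses. Plan X's customers skew toward affiliate, which has a lower base rate.

Yes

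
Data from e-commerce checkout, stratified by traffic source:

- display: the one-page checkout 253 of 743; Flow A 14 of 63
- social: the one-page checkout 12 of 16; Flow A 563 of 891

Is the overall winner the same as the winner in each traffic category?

Display: the one-page checkout 253/743 = 34.1%, Flow A 14/63 = 22.2% → the one-page checkout
Social: the one-page checkout 12/16 = 75.0%, Flow A 563/891 = 63.2% → the one-page checkout
Overall: the one-page checkout 265/759 = 34.9%, Flow A 577/954 = 60.5% → Flow A
The one-page checkout wins each traffic group but Flow A wins overall — the comparison reverses. The one-page checkout's sessions skew toward display, which has a lower base rate.

No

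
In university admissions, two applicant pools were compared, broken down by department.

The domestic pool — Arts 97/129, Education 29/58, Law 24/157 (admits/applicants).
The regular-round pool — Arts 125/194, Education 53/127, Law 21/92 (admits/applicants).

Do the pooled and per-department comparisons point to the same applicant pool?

Arts: the domestic pool 97/129 = 75.2%, the regular-round pool 125/194 = 64.4% → the domestic pool
Education: the domestic pool 29/58 = 50.0%, the regular-round pool 53/127 = 41.7% → the domestic pool
Law: the domestic pool 24/157 = 15.3%, the regular-round pool 21/92 = 22.8% → the regular-round pool
Overall: the domestic pool 150/344 = 43.6%, the regular-round pool 199/413 = 48.2% → the regular-round pool
Neither sweeps: the domestic pool wins 2 of 3 groups, the regular-round pool wins 1. The regular-round pool wins overall but not every group — no Simpson reversal.

No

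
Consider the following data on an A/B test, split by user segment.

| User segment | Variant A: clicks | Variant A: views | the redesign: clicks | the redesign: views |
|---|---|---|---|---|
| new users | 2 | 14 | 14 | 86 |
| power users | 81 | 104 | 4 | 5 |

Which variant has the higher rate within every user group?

the redesign

New users: Variant A 2/14 = 14.3%, the redesign 14/86 = 16.3% → the redesign
Power users: Variant A 81/104 = 77.9%, the redesign 4/5 = 80.0% → the redesign
The redesign has the higher rate in both groups.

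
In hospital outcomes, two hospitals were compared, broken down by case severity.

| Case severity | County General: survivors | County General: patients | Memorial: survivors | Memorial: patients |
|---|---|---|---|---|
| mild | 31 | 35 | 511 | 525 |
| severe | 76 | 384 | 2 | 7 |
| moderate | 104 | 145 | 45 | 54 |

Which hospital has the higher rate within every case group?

Memorial

Mild: County General 31/35 = 88.6%, Memorial 511/525 = 97.3% → Memorial
Severe: County General 76/384 = 19.8%, Memorial 2/7 = 28.6% → Memorial
Moderate: County General 104/145 = 71.7%, Memorial 45/54 = 83.3% → Memorial
Memorial has the higher rate in all 3 groups.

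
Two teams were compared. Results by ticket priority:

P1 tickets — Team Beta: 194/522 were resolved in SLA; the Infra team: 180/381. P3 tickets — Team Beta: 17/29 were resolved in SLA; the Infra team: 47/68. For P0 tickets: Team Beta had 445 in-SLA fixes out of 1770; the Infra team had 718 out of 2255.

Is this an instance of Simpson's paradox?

No

P1: Team Beta 194/522 = 37.2%, the Infra team 180/381 = 47.2% → the Infra team
P3: Team Beta 17/29 = 58.6%, the Infra team 47/68 = 69.1% → the Infra team
P0: Team Beta 445/1770 = 25.1%, the Infra team 718/2255 = 31.8% → the Infra team
Overall: Team Beta 656/2321 = 28.3%, the Infra team 945/2704 = 34.9% → the Infra team
The Infra team wins overall and in every ticket group — no reversal.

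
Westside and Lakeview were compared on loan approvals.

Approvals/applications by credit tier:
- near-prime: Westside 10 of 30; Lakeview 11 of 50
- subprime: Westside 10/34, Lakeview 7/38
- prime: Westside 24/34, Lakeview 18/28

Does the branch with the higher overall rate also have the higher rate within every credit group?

Near-prime: Westside 10/30 = 33.3%, Lakeview 11/50 = 22.0% → Westside
Subprime: Westside 10/34 = 29.4%, Lakeview 7/38 = 18.4% → Westside
Prime: Westside 24/34 = 70.6%, Lakeview 18/28 = 64.3% → Westside
Overall: Westside 44/98 = 44.9%, Lakeview 36/116 = 31.0% → Westside
Westside wins overall and in every credit group — no reversal.

Yes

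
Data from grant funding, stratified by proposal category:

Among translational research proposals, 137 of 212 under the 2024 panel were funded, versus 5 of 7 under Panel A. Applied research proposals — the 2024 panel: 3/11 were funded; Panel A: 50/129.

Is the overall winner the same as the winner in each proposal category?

No

Translational research: the 2024 panel 137/212 = 64.6%, Panel A 5/7 = 71.4% → Panel A
Applied research: the 2024 panel 3/11 = 27.3%, Panel A 50/129 = 38.8% → Panel A
Overall: the 2024 panel 140/223 = 62.8%, Panel A 55/136 = 40.4% → the 2024 panel
Panel A wins each proposal group but the 2024 panel wins overall — the comparison reverses. Panel A's proposals skew toward applied research, which has a lower base rate.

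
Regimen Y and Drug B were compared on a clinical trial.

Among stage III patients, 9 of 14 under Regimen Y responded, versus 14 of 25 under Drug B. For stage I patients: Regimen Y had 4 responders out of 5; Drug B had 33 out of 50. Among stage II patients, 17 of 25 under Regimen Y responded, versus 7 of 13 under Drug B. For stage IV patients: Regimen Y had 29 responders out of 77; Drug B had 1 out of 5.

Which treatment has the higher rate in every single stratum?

Stage III: Regimen Y 9/14 = 64.3%, Drug B 14/25 = 56.0% → Regimen Y
Stage I: Regimen Y 4/5 = 80.0%, Drug B 33/50 = 66.0% → Regimen Y
Stage II: Regimen Y 17/25 = 68.0%, Drug B 7/13 = 53.8% → Regimen Y
Stage IV: Regimen Y 29/77 = 37.7%, Drug B 1/5 = 20.0% → Regimen Y
Regimen Y has the higher rate in all 4 groups.

Regimen Y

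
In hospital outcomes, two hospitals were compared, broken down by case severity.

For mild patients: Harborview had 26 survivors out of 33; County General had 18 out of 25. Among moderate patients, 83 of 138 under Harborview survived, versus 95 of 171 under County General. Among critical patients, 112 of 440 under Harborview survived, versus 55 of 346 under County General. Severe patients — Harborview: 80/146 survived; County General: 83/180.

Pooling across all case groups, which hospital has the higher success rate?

Mild: Harborview 26/33 = 78.8%, County General 18/25 = 72.0% → Harborview
Moderate: Harborview 83/138 = 60.1%, County General 95/171 = 55.6% → Harborview
Critical: Harborview 112/440 = 25.5%, County General 55/346 = 15.9% → Harborview
Severe: Harborview 80/146 = 54.8%, County General 83/180 = 46.1% → Harborview
Overall: Harborview 301/757 = 39.8%, County General 251/722 = 34.8% → Harborview

Harborview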